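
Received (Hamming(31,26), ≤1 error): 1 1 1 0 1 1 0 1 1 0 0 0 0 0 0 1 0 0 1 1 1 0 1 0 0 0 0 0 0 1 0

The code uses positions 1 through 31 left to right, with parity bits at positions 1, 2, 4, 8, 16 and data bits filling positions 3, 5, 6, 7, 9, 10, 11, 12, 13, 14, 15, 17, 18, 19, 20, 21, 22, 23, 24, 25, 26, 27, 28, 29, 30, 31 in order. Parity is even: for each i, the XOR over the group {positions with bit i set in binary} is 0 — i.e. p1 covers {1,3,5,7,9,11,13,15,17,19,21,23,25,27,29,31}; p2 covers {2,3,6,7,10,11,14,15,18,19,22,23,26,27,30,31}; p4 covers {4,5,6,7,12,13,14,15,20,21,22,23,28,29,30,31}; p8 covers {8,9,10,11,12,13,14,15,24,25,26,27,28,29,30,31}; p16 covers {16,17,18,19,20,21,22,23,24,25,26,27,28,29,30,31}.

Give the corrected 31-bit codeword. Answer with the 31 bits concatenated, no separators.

1110110100000001001110100000010

s1 (pos 1,3,5,7,9,11,13,15,17,19,21,23,25,27,29,31): 1⊕1⊕1⊕0⊕1⊕0⊕0⊕0⊕0⊕1⊕1⊕1⊕0⊕0⊕0⊕0 = 1
s2 (pos 2,3,6,7,10,11,14,15,18,19,22,23,26,27,30,31): 1⊕1⊕1⊕0⊕0⊕0⊕0⊕0⊕0⊕1⊕0⊕1⊕0⊕0⊕1⊕0 = 0
s4 (pos 4,5,6,7,12,13,14,15,20,21,22,23,28,29,30,31): 0⊕1⊕1⊕0⊕0⊕0⊕0⊕0⊕1⊕1⊕0⊕1⊕0⊕0⊕1⊕0 = 0
s8 (pos 8,9,10,11,12,13,14,15,24,25,26,27,28,29,30,31): 1⊕1⊕0⊕0⊕0⊕0⊕0⊕0⊕0⊕0⊕0⊕0⊕0⊕0⊕1⊕0 = 1
s16 (pos 16,17,18,19,20,21,22,23,24,25,26,27,28,29,30,31): 1⊕0⊕0⊕1⊕1⊕1⊕0⊕1⊕0⊕0⊕0⊕0⊕0⊕0⊕1⊕0 = 0
Syndrome s16…s1 = 01001 → error at position 9.
Flip position 9: 1110110110000001001110100000010 → 1110110100000001001110100000010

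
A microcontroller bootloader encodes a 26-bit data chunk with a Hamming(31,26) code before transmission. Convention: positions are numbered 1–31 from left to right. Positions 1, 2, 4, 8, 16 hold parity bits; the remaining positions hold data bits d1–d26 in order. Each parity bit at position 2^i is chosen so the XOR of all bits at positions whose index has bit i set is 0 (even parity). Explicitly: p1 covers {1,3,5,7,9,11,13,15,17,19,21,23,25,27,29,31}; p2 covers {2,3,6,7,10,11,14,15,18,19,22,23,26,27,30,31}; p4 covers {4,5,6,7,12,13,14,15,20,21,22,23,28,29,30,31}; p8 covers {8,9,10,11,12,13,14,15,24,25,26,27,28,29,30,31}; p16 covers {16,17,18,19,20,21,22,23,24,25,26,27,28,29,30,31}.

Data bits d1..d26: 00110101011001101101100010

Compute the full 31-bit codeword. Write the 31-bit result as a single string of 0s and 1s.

1001011101010111001101101100010

Place data at non-parity positions: p1 p2 0 p4 0 1 1 p8 0 1 0 1 0 1 1 p16 0 0 1 1 0 1 1 0 1 1 0 0 0 1 0
p1 (pos 1,3,5,7,9,11,13,15,17,19,21,23,25,27,29,31): XOR of data positions = 0⊕0⊕1⊕0⊕0⊕0⊕1⊕0⊕1⊕0⊕1⊕1⊕0⊕0⊕0 = 1
p2 (pos 2,3,6,7,10,11,14,15,18,19,22,23,26,27,30,31): XOR of data positions = 0⊕1⊕1⊕1⊕0⊕1⊕1⊕0⊕1⊕1⊕1⊕1⊕0⊕1⊕0 = 0
p4 (pos 4,5,6,7,12,13,14,15,20,21,22,23,28,29,30,31): XOR of data positions = 0⊕1⊕1⊕1⊕0⊕1⊕1⊕1⊕0⊕1⊕1⊕0⊕0⊕1⊕0 = 1
p8 (pos 8,9,10,11,12,13,14,15,24,25,26,27,28,29,30,31): XOR of data positions = 0⊕1⊕0⊕1⊕0⊕1⊕1⊕0⊕1⊕1⊕0⊕0⊕0⊕1⊕0 = 1
p16 (pos 16,17,18,19,20,21,22,23,24,25,26,27,28,29,30,31): XOR of data positions = 0⊕0⊕1⊕1⊕0⊕1⊕1⊕0⊕1⊕1⊕0⊕0⊕0⊕1⊕0 = 1
Codeword: 1001011101010111001101101100010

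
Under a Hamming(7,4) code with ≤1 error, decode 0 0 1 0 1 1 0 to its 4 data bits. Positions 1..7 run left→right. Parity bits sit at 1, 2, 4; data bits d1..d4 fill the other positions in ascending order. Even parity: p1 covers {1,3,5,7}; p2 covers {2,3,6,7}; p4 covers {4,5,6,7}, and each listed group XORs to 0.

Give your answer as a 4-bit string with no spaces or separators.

s1 (pos 1,3,5,7): 0⊕1⊕1⊕0 = 0
s2 (pos 2,3,6,7): 0⊕1⊕1⊕0 = 0
s4 (pos 4,5,6,7): 0⊕1⊕1⊕0 = 0
Syndrome s4…s1 = 000 → no error.
Read data bits from positions 3,5,6,7: 1110

1110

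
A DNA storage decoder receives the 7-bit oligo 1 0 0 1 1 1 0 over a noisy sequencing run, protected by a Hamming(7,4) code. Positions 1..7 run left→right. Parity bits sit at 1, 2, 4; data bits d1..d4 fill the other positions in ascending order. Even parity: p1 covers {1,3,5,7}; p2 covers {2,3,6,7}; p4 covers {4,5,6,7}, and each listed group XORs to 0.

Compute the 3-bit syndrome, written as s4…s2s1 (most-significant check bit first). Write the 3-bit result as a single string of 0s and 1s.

110

s1 (pos 1,3,5,7): 1⊕0⊕1⊕0 = 0
s2 (pos 2,3,6,7): 0⊕0⊕1⊕0 = 1
s4 (pos 4,5,6,7): 1⊕1⊕1⊕0 = 1
Syndrome s4…s1 = 110 → error at position 6.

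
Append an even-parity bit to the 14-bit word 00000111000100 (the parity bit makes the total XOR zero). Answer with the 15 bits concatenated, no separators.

000001110001000

XOR of the 14 data bits: 0⊕0⊕0⊕0⊕0⊕1⊕1⊕1⊕0⊕0⊕0⊕1⊕0⊕0 = 0
Parity bit = 0 (so all 15 bits XOR to 0).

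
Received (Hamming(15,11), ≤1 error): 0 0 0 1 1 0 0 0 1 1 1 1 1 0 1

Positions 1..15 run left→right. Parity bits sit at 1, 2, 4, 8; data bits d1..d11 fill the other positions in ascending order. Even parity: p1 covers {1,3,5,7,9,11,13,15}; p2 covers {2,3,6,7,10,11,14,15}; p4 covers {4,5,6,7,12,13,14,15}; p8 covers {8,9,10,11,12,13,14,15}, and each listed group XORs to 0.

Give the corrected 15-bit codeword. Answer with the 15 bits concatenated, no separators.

s1 (pos 1,3,5,7,9,11,13,15): 0⊕0⊕1⊕0⊕1⊕1⊕1⊕1 = 1
s2 (pos 2,3,6,7,10,11,14,15): 0⊕0⊕0⊕0⊕1⊕1⊕0⊕1 = 1
s4 (pos 4,5,6,7,12,13,14,15): 1⊕1⊕0⊕0⊕1⊕1⊕0⊕1 = 1
s8 (pos 8,9,10,11,12,13,14,15): 0⊕1⊕1⊕1⊕1⊕1⊕0⊕1 = 0
Syndrome s8…s1 = 0111 → error at position 7.
Flip position 7: 000110001111101 → 000110101111101

000110101111101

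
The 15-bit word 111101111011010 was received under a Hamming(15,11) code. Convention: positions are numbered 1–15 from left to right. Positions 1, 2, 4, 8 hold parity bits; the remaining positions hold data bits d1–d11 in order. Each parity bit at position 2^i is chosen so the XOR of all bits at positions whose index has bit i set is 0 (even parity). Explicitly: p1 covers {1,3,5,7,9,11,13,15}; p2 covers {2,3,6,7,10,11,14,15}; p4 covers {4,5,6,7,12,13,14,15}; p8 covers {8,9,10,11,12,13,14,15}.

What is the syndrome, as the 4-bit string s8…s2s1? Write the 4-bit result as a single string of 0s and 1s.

s1 (pos 1,3,5,7,9,11,13,15): 1⊕1⊕0⊕1⊕1⊕1⊕0⊕0 = 1
s2 (pos 2,3,6,7,10,11,14,15): 1⊕1⊕1⊕1⊕0⊕1⊕1⊕0 = 0
s4 (pos 4,5,6,7,12,13,14,15): 1⊕0⊕1⊕1⊕1⊕0⊕1⊕0 = 1
s8 (pos 8,9,10,11,12,13,14,15): 1⊕1⊕0⊕1⊕1⊕0⊕1⊕0 = 1
Syndrome s8…s1 = 1101 → error at position 13.

1101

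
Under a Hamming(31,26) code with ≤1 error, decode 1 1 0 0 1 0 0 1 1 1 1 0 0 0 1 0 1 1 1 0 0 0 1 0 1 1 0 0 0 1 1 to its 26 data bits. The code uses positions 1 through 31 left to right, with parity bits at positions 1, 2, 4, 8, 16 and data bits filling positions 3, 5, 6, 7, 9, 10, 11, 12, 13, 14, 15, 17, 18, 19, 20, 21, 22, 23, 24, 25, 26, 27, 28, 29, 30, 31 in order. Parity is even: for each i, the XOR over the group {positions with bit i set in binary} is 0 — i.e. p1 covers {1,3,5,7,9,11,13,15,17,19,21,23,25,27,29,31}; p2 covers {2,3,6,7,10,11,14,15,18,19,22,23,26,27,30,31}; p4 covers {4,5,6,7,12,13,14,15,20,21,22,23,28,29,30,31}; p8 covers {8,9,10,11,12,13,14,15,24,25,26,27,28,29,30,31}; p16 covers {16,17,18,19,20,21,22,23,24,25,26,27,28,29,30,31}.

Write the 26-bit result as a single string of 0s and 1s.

s1 (pos 1,3,5,7,9,11,13,15,17,19,21,23,25,27,29,31): 1⊕0⊕1⊕0⊕1⊕1⊕0⊕1⊕1⊕1⊕0⊕1⊕1⊕0⊕0⊕1 = 0
s2 (pos 2,3,6,7,10,11,14,15,18,19,22,23,26,27,30,31): 1⊕0⊕0⊕0⊕1⊕1⊕0⊕1⊕1⊕1⊕0⊕1⊕1⊕0⊕1⊕1 = 0
s4 (pos 4,5,6,7,12,13,14,15,20,21,22,23,28,29,30,31): 0⊕1⊕0⊕0⊕0⊕0⊕0⊕1⊕0⊕0⊕0⊕1⊕0⊕0⊕1⊕1 = 1
s8 (pos 8,9,10,11,12,13,14,15,24,25,26,27,28,29,30,31): 1⊕1⊕1⊕1⊕0⊕0⊕0⊕1⊕0⊕1⊕1⊕0⊕0⊕0⊕1⊕1 = 1
s16 (pos 16,17,18,19,20,21,22,23,24,25,26,27,28,29,30,31): 0⊕1⊕1⊕1⊕0⊕0⊕0⊕1⊕0⊕1⊕1⊕0⊕0⊕0⊕1⊕1 = 0
Syndrome s16…s1 = 01100 → error at position 12.
Flip position 12: 1100100111100010111000101100011 → 1100100111110010111000101100011
Read data bits from positions 3,5,6,7,9,10,11,12,13,14,15,17,18,19,20,21,22,23,24,25,26,27,28,29,30,31: 01001111001111000101100011

01001111001111000101100011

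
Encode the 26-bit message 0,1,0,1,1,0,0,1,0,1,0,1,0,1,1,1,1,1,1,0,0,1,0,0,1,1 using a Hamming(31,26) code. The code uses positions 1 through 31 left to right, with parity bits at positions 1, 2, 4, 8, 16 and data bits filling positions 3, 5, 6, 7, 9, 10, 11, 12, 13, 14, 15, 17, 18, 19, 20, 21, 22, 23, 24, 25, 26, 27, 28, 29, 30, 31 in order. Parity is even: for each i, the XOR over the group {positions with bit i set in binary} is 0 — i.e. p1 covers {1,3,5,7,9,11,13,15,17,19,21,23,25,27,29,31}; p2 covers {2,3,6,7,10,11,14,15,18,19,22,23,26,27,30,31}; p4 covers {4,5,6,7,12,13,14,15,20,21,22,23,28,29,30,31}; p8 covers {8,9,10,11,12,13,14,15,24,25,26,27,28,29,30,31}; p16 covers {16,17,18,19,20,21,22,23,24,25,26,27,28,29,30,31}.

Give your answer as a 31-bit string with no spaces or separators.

Place data at non-parity positions: p1 p2 0 p4 1 0 1 p8 1 0 0 1 0 1 0 p16 1 0 1 1 1 1 1 1 0 0 1 0 0 1 1
p1 (pos 1,3,5,7,9,11,13,15,17,19,21,23,25,27,29,31): XOR of data positions = 0⊕1⊕1⊕1⊕0⊕0⊕0⊕1⊕1⊕1⊕1⊕0⊕1⊕0⊕1 = 1
p2 (pos 2,3,6,7,10,11,14,15,18,19,22,23,26,27,30,31): XOR of data positions = 0⊕0⊕1⊕0⊕0⊕1⊕0⊕0⊕1⊕1⊕1⊕0⊕1⊕1⊕1 = 0
p4 (pos 4,5,6,7,12,13,14,15,20,21,22,23,28,29,30,31): XOR of data positions = 1⊕0⊕1⊕1⊕0⊕1⊕0⊕1⊕1⊕1⊕1⊕0⊕0⊕1⊕1 = 0
p8 (pos 8,9,10,11,12,13,14,15,24,25,26,27,28,29,30,31): XOR of data positions = 1⊕0⊕0⊕1⊕0⊕1⊕0⊕1⊕0⊕0⊕1⊕0⊕0⊕1⊕1 = 1
p16 (pos 16,17,18,19,20,21,22,23,24,25,26,27,28,29,30,31): XOR of data positions = 1⊕0⊕1⊕1⊕1⊕1⊕1⊕1⊕0⊕0⊕1⊕0⊕0⊕1⊕1 = 0
Codeword: 1000101110010100101111110010011

1000101110010100101111110010011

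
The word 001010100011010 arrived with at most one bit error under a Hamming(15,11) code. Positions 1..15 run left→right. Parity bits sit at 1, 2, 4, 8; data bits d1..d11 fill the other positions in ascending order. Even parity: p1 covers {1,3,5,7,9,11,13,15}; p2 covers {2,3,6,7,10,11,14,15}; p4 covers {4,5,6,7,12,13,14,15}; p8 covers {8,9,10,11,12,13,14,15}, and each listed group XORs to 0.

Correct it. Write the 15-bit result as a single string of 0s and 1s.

001010110011010

s1 (pos 1,3,5,7,9,11,13,15): 0⊕1⊕1⊕1⊕0⊕1⊕0⊕0 = 0
s2 (pos 2,3,6,7,10,11,14,15): 0⊕1⊕0⊕1⊕0⊕1⊕1⊕0 = 0
s4 (pos 4,5,6,7,12,13,14,15): 0⊕1⊕0⊕1⊕1⊕0⊕1⊕0 = 0
s8 (pos 8,9,10,11,12,13,14,15): 0⊕0⊕0⊕1⊕1⊕0⊕1⊕0 = 1
Syndrome s8…s1 = 1000 → error at position 8.
Flip position 8: 001010100011010 → 001010110011010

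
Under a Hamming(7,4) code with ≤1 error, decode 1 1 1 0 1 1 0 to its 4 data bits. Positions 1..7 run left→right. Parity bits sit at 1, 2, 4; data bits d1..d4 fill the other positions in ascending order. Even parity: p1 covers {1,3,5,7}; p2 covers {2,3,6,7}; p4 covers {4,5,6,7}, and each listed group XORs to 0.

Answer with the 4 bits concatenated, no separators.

s1 (pos 1,3,5,7): 1⊕1⊕1⊕0 = 1
s2 (pos 2,3,6,7): 1⊕1⊕1⊕0 = 1
s4 (pos 4,5,6,7): 0⊕1⊕1⊕0 = 0
Syndrome s4…s1 = 011 → error at position 3.
Flip position 3: 1110110 → 1100110
Read data bits from positions 3,5,6,7: 0110

0110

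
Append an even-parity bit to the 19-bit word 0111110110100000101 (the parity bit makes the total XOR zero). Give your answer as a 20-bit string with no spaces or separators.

01111101101000001010

XOR of the 19 data bits: 0⊕1⊕1⊕1⊕1⊕1⊕0⊕1⊕1⊕0⊕1⊕0⊕0⊕0⊕0⊕0⊕1⊕0⊕1 = 0
Parity bit = 0 (so all 20 bits XOR to 0).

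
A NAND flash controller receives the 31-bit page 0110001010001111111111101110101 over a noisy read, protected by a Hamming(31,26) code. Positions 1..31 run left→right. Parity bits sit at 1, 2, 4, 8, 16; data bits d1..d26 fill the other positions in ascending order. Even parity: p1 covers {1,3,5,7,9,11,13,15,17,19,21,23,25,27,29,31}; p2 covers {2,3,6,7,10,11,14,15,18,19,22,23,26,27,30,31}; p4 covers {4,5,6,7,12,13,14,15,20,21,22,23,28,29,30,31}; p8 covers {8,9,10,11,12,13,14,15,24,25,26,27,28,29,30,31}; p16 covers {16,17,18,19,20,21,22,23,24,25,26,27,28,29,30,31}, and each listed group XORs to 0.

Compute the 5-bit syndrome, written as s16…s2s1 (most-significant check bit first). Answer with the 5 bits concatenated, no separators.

s1 (pos 1,3,5,7,9,11,13,15,17,19,21,23,25,27,29,31): 0⊕1⊕0⊕1⊕1⊕0⊕1⊕1⊕1⊕1⊕1⊕1⊕1⊕1⊕1⊕1 = 1
s2 (pos 2,3,6,7,10,11,14,15,18,19,22,23,26,27,30,31): 1⊕1⊕0⊕1⊕0⊕0⊕1⊕1⊕1⊕1⊕1⊕1⊕1⊕1⊕0⊕1 = 0
s4 (pos 4,5,6,7,12,13,14,15,20,21,22,23,28,29,30,31): 0⊕0⊕0⊕1⊕0⊕1⊕1⊕1⊕1⊕1⊕1⊕1⊕0⊕1⊕0⊕1 = 0
s8 (pos 8,9,10,11,12,13,14,15,24,25,26,27,28,29,30,31): 0⊕1⊕0⊕0⊕0⊕1⊕1⊕1⊕0⊕1⊕1⊕1⊕0⊕1⊕0⊕1 = 1
s16 (pos 16,17,18,19,20,21,22,23,24,25,26,27,28,29,30,31): 1⊕1⊕1⊕1⊕1⊕1⊕1⊕1⊕0⊕1⊕1⊕1⊕0⊕1⊕0⊕1 = 1
Syndrome s16…s1 = 11001 → error at position 25.

11001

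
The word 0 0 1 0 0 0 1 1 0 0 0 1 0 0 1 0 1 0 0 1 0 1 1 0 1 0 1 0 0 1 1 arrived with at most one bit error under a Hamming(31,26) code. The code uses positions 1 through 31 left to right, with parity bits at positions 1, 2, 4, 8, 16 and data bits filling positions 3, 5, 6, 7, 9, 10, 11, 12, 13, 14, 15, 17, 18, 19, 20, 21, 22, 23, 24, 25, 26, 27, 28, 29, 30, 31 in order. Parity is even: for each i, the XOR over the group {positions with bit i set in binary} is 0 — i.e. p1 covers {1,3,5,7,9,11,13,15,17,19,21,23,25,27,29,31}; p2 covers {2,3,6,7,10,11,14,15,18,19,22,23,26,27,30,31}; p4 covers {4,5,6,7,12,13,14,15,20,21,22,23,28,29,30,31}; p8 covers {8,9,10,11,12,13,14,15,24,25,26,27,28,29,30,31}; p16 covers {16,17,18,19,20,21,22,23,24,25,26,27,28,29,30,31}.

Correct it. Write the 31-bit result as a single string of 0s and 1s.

s1 (pos 1,3,5,7,9,11,13,15,17,19,21,23,25,27,29,31): 0⊕1⊕0⊕1⊕0⊕0⊕0⊕1⊕1⊕0⊕0⊕1⊕1⊕1⊕0⊕1 = 0
s2 (pos 2,3,6,7,10,11,14,15,18,19,22,23,26,27,30,31): 0⊕1⊕0⊕1⊕0⊕0⊕0⊕1⊕0⊕0⊕1⊕1⊕0⊕1⊕1⊕1 = 0
s4 (pos 4,5,6,7,12,13,14,15,20,21,22,23,28,29,30,31): 0⊕0⊕0⊕1⊕1⊕0⊕0⊕1⊕1⊕0⊕1⊕1⊕0⊕0⊕1⊕1 = 0
s8 (pos 8,9,10,11,12,13,14,15,24,25,26,27,28,29,30,31): 1⊕0⊕0⊕0⊕1⊕0⊕0⊕1⊕0⊕1⊕0⊕1⊕0⊕0⊕1⊕1 = 1
s16 (pos 16,17,18,19,20,21,22,23,24,25,26,27,28,29,30,31): 0⊕1⊕0⊕0⊕1⊕0⊕1⊕1⊕0⊕1⊕0⊕1⊕0⊕0⊕1⊕1 = 0
Syndrome s16…s1 = 01000 → error at position 8.
Flip position 8: 0010001100010010100101101010011 → 0010001000010010100101101010011

0010001000010010100101101010011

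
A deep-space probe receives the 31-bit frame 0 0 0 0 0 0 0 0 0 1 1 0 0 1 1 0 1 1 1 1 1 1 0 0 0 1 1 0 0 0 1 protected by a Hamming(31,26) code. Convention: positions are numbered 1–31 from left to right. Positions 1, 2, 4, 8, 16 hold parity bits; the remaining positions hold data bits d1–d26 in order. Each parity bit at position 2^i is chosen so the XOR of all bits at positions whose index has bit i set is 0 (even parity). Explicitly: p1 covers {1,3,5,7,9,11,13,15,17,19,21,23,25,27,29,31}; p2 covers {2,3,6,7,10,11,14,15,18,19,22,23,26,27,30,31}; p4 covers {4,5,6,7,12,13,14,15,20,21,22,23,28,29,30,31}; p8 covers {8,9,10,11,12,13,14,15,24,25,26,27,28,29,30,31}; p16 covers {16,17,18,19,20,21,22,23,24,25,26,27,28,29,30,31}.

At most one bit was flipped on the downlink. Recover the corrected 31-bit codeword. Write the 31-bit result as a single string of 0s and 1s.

0000000001100110111111001110001

s1 (pos 1,3,5,7,9,11,13,15,17,19,21,23,25,27,29,31): 0⊕0⊕0⊕0⊕0⊕1⊕0⊕1⊕1⊕1⊕1⊕0⊕0⊕1⊕0⊕1 = 1
s2 (pos 2,3,6,7,10,11,14,15,18,19,22,23,26,27,30,31): 0⊕0⊕0⊕0⊕1⊕1⊕1⊕1⊕1⊕1⊕1⊕0⊕1⊕1⊕0⊕1 = 0
s4 (pos 4,5,6,7,12,13,14,15,20,21,22,23,28,29,30,31): 0⊕0⊕0⊕0⊕0⊕0⊕1⊕1⊕1⊕1⊕1⊕0⊕0⊕0⊕0⊕1 = 0
s8 (pos 8,9,10,11,12,13,14,15,24,25,26,27,28,29,30,31): 0⊕0⊕1⊕1⊕0⊕0⊕1⊕1⊕0⊕0⊕1⊕1⊕0⊕0⊕0⊕1 = 1
s16 (pos 16,17,18,19,20,21,22,23,24,25,26,27,28,29,30,31): 0⊕1⊕1⊕1⊕1⊕1⊕1⊕0⊕0⊕0⊕1⊕1⊕0⊕0⊕0⊕1 = 1
Syndrome s16…s1 = 11001 → error at position 25.
Flip position 25: 0000000001100110111111000110001 → 0000000001100110111111001110001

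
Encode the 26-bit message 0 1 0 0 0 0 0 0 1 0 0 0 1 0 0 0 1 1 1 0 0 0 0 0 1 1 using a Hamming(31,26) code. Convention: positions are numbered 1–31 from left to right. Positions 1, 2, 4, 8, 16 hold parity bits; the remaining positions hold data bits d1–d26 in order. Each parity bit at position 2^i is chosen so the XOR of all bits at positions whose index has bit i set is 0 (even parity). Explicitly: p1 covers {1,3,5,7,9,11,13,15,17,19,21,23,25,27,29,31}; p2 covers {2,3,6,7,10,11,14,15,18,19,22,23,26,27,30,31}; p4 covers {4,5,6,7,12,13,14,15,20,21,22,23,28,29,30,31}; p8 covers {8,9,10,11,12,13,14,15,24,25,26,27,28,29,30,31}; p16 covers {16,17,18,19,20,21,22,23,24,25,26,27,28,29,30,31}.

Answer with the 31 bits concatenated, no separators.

0100100000001000010001110000011

Place data at non-parity positions: p1 p2 0 p4 1 0 0 p8 0 0 0 0 1 0 0 p16 0 1 0 0 0 1 1 1 0 0 0 0 0 1 1
p1 (pos 1,3,5,7,9,11,13,15,17,19,21,23,25,27,29,31): XOR of data positions = 0⊕1⊕0⊕0⊕0⊕1⊕0⊕0⊕0⊕0⊕1⊕0⊕0⊕0⊕1 = 0
p2 (pos 2,3,6,7,10,11,14,15,18,19,22,23,26,27,30,31): XOR of data positions = 0⊕0⊕0⊕0⊕0⊕0⊕0⊕1⊕0⊕1⊕1⊕0⊕0⊕1⊕1 = 1
p4 (pos 4,5,6,7,12,13,14,15,20,21,22,23,28,29,30,31): XOR of data positions = 1⊕0⊕0⊕0⊕1⊕0⊕0⊕0⊕0⊕1⊕1⊕0⊕0⊕1⊕1 = 0
p8 (pos 8,9,10,11,12,13,14,15,24,25,26,27,28,29,30,31): XOR of data positions = 0⊕0⊕0⊕0⊕1⊕0⊕0⊕1⊕0⊕0⊕0⊕0⊕0⊕1⊕1 = 0
p16 (pos 16,17,18,19,20,21,22,23,24,25,26,27,28,29,30,31): XOR of data positions = 0⊕1⊕0⊕0⊕0⊕1⊕1⊕1⊕0⊕0⊕0⊕0⊕0⊕1⊕1 = 0
Codeword: 0100100000001000010001110000011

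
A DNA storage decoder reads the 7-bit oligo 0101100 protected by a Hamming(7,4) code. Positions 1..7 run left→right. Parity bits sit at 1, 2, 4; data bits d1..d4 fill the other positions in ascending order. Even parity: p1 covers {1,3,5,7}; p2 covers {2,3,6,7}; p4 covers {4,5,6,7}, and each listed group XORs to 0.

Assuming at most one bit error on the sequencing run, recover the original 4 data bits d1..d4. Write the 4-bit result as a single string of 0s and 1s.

s1 (pos 1,3,5,7): 0⊕0⊕1⊕0 = 1
s2 (pos 2,3,6,7): 1⊕0⊕0⊕0 = 1
s4 (pos 4,5,6,7): 1⊕1⊕0⊕0 = 0
Syndrome s4…s1 = 011 → error at position 3.
Flip position 3: 0101100 → 0111100
Read data bits from positions 3,5,6,7: 1100

1100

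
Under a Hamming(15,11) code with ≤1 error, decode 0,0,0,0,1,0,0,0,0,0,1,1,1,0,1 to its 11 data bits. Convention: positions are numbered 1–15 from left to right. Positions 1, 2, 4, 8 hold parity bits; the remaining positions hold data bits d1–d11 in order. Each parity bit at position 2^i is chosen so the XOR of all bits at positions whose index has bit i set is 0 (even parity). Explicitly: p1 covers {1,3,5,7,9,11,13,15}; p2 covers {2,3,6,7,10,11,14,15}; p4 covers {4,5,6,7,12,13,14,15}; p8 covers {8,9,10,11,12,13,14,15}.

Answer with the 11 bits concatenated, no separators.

01000011101

s1 (pos 1,3,5,7,9,11,13,15): 0⊕0⊕1⊕0⊕0⊕1⊕1⊕1 = 0
s2 (pos 2,3,6,7,10,11,14,15): 0⊕0⊕0⊕0⊕0⊕1⊕0⊕1 = 0
s4 (pos 4,5,6,7,12,13,14,15): 0⊕1⊕0⊕0⊕1⊕1⊕0⊕1 = 0
s8 (pos 8,9,10,11,12,13,14,15): 0⊕0⊕0⊕1⊕1⊕1⊕0⊕1 = 0
Syndrome s8…s1 = 0000 → no error.
Read data bits from positions 3,5,6,7,9,10,11,12,13,14,15: 01000011101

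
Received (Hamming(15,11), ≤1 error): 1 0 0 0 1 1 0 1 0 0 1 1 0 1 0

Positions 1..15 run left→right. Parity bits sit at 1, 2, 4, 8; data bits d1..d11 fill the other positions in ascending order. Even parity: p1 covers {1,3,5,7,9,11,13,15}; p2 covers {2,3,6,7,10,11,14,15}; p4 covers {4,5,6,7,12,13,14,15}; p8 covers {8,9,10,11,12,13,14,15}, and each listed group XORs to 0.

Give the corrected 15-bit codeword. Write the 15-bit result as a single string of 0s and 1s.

s1 (pos 1,3,5,7,9,11,13,15): 1⊕0⊕1⊕0⊕0⊕1⊕0⊕0 = 1
s2 (pos 2,3,6,7,10,11,14,15): 0⊕0⊕1⊕0⊕0⊕1⊕1⊕0 = 1
s4 (pos 4,5,6,7,12,13,14,15): 0⊕1⊕1⊕0⊕1⊕0⊕1⊕0 = 0
s8 (pos 8,9,10,11,12,13,14,15): 1⊕0⊕0⊕1⊕1⊕0⊕1⊕0 = 0
Syndrome s8…s1 = 0011 → error at position 3.
Flip position 3: 100011010011010 → 101011010011010

101011010011010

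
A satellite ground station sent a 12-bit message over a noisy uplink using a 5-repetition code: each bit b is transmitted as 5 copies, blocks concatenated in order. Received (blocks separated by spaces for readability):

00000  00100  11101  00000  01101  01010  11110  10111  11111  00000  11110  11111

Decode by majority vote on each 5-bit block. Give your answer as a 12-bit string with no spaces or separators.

Block 1 (00000): 0 ones → 0
Block 2 (00100): 1 one → 0
Block 3 (11101): 4 ones → 1
Block 4 (00000): 0 ones → 0
Block 5 (01101): 3 ones → 1
Block 6 (01010): 2 ones → 0
Block 7 (11110): 4 ones → 1
Block 8 (10111): 4 ones → 1
Block 9 (11111): 5 ones → 1
Block 10 (00000): 0 ones → 0
Block 11 (11110): 4 ones → 1
Block 12 (11111): 5 ones → 1

001010111011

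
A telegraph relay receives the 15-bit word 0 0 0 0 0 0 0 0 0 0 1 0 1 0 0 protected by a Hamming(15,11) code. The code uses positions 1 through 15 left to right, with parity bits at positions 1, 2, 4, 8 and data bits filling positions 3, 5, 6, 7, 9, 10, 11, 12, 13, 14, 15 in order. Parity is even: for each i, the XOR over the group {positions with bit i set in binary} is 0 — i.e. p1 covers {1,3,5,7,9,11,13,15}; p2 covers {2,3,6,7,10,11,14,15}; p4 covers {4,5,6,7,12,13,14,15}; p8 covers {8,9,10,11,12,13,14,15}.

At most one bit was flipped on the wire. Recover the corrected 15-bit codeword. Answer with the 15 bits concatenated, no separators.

s1 (pos 1,3,5,7,9,11,13,15): 0⊕0⊕0⊕0⊕0⊕1⊕1⊕0 = 0
s2 (pos 2,3,6,7,10,11,14,15): 0⊕0⊕0⊕0⊕0⊕1⊕0⊕0 = 1
s4 (pos 4,5,6,7,12,13,14,15): 0⊕0⊕0⊕0⊕0⊕1⊕0⊕0 = 1
s8 (pos 8,9,10,11,12,13,14,15): 0⊕0⊕0⊕1⊕0⊕1⊕0⊕0 = 0
Syndrome s8…s1 = 0110 → error at position 6.
Flip position 6: 000000000010100 → 000001000010100

000001000010100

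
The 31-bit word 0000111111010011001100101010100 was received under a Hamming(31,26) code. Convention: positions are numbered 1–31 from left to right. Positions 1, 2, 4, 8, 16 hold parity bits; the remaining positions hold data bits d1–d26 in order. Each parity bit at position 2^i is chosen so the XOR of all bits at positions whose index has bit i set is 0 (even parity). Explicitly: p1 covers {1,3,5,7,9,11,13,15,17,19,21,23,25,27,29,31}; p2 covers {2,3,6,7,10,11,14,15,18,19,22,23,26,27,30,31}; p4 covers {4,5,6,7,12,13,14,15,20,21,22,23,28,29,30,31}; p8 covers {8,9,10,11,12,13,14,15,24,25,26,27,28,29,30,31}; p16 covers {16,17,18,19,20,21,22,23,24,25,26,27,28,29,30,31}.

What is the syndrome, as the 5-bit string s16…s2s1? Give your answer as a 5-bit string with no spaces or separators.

10011

s1 (pos 1,3,5,7,9,11,13,15,17,19,21,23,25,27,29,31): 0⊕0⊕1⊕1⊕1⊕0⊕0⊕1⊕0⊕1⊕0⊕1⊕1⊕1⊕1⊕0 = 1
s2 (pos 2,3,6,7,10,11,14,15,18,19,22,23,26,27,30,31): 0⊕0⊕1⊕1⊕1⊕0⊕0⊕1⊕0⊕1⊕0⊕1⊕0⊕1⊕0⊕0 = 1
s4 (pos 4,5,6,7,12,13,14,15,20,21,22,23,28,29,30,31): 0⊕1⊕1⊕1⊕1⊕0⊕0⊕1⊕1⊕0⊕0⊕1⊕0⊕1⊕0⊕0 = 0
s8 (pos 8,9,10,11,12,13,14,15,24,25,26,27,28,29,30,31): 1⊕1⊕1⊕0⊕1⊕0⊕0⊕1⊕0⊕1⊕0⊕1⊕0⊕1⊕0⊕0 = 0
s16 (pos 16,17,18,19,20,21,22,23,24,25,26,27,28,29,30,31): 1⊕0⊕0⊕1⊕1⊕0⊕0⊕1⊕0⊕1⊕0⊕1⊕0⊕1⊕0⊕0 = 1
Syndrome s16…s1 = 10011 → error at position 19.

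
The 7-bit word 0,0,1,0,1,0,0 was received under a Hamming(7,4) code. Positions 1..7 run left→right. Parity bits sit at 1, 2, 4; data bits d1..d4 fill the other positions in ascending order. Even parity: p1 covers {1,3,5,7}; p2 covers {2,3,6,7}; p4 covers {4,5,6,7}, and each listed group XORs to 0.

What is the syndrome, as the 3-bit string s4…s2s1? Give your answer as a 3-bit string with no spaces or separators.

s1 (pos 1,3,5,7): 0⊕1⊕1⊕0 = 0
s2 (pos 2,3,6,7): 0⊕1⊕0⊕0 = 1
s4 (pos 4,5,6,7): 0⊕1⊕0⊕0 = 1
Syndrome s4…s1 = 110 → error at position 6.

110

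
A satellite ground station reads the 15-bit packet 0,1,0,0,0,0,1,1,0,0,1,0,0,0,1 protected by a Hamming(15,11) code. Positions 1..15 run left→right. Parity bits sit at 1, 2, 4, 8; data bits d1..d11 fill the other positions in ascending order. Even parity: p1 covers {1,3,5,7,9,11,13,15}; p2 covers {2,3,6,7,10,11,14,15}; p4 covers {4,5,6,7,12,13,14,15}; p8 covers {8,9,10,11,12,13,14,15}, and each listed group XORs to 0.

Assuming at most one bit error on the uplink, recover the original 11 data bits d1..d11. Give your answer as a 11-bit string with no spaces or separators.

s1 (pos 1,3,5,7,9,11,13,15): 0⊕0⊕0⊕1⊕0⊕1⊕0⊕1 = 1
s2 (pos 2,3,6,7,10,11,14,15): 1⊕0⊕0⊕1⊕0⊕1⊕0⊕1 = 0
s4 (pos 4,5,6,7,12,13,14,15): 0⊕0⊕0⊕1⊕0⊕0⊕0⊕1 = 0
s8 (pos 8,9,10,11,12,13,14,15): 1⊕0⊕0⊕1⊕0⊕0⊕0⊕1 = 1
Syndrome s8…s1 = 1001 → error at position 9.
Flip position 9: 010000110010001 → 010000111010001
Read data bits from positions 3,5,6,7,9,10,11,12,13,14,15: 00011010001

00011010001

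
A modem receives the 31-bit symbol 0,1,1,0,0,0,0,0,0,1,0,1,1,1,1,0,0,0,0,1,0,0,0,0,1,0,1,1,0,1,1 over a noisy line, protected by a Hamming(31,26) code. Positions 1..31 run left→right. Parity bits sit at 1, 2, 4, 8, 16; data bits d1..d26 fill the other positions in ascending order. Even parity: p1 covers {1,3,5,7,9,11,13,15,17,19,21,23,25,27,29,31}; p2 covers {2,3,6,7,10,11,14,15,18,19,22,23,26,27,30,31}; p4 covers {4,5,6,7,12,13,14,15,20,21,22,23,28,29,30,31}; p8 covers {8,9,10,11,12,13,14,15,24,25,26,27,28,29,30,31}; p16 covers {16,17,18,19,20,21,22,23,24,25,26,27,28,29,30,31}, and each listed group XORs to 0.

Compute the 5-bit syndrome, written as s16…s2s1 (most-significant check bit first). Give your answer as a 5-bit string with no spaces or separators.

s1 (pos 1,3,5,7,9,11,13,15,17,19,21,23,25,27,29,31): 0⊕1⊕0⊕0⊕0⊕0⊕1⊕1⊕0⊕0⊕0⊕0⊕1⊕1⊕0⊕1 = 0
s2 (pos 2,3,6,7,10,11,14,15,18,19,22,23,26,27,30,31): 1⊕1⊕0⊕0⊕1⊕0⊕1⊕1⊕0⊕0⊕0⊕0⊕0⊕1⊕1⊕1 = 0
s4 (pos 4,5,6,7,12,13,14,15,20,21,22,23,28,29,30,31): 0⊕0⊕0⊕0⊕1⊕1⊕1⊕1⊕1⊕0⊕0⊕0⊕1⊕0⊕1⊕1 = 0
s8 (pos 8,9,10,11,12,13,14,15,24,25,26,27,28,29,30,31): 0⊕0⊕1⊕0⊕1⊕1⊕1⊕1⊕0⊕1⊕0⊕1⊕1⊕0⊕1⊕1 = 0
s16 (pos 16,17,18,19,20,21,22,23,24,25,26,27,28,29,30,31): 0⊕0⊕0⊕0⊕1⊕0⊕0⊕0⊕0⊕1⊕0⊕1⊕1⊕0⊕1⊕1 = 0
Syndrome s16…s1 = 00000 → no error.

00000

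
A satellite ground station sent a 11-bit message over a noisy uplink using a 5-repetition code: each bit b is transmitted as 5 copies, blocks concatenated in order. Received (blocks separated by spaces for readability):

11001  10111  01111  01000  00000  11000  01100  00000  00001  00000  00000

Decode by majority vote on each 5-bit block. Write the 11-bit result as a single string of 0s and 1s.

11100000000

Block 1 (11001): 3 ones → 1
Block 2 (10111): 4 ones → 1
Block 3 (01111): 4 ones → 1
Block 4 (01000): 1 one → 0
Block 5 (00000): 0 ones → 0
Block 6 (11000): 2 ones → 0
Block 7 (01100): 2 ones → 0
Block 8 (00000): 0 ones → 0
Block 9 (00001): 1 one → 0
Block 10 (00000): 0 ones → 0
Block 11 (00000): 0 ones → 0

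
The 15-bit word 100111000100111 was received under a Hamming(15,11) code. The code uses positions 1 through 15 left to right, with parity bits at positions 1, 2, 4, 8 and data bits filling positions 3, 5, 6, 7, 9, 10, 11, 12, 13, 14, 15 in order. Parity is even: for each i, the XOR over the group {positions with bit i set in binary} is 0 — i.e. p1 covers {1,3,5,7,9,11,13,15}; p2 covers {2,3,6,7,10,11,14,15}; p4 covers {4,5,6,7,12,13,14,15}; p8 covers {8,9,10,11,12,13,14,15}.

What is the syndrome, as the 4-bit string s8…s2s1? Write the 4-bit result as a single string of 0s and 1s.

0000

s1 (pos 1,3,5,7,9,11,13,15): 1⊕0⊕1⊕0⊕0⊕0⊕1⊕1 = 0
s2 (pos 2,3,6,7,10,11,14,15): 0⊕0⊕1⊕0⊕1⊕0⊕1⊕1 = 0
s4 (pos 4,5,6,7,12,13,14,15): 1⊕1⊕1⊕0⊕0⊕1⊕1⊕1 = 0
s8 (pos 8,9,10,11,12,13,14,15): 0⊕0⊕1⊕0⊕0⊕1⊕1⊕1 = 0
Syndrome s8…s1 = 0000 → no error.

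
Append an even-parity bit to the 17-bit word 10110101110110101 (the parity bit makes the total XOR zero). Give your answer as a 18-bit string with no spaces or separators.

101101011101101011

XOR of the 17 data bits: 1⊕0⊕1⊕1⊕0⊕1⊕0⊕1⊕1⊕1⊕0⊕1⊕1⊕0⊕1⊕0⊕1 = 1
Parity bit = 1 (so all 18 bits XOR to 0).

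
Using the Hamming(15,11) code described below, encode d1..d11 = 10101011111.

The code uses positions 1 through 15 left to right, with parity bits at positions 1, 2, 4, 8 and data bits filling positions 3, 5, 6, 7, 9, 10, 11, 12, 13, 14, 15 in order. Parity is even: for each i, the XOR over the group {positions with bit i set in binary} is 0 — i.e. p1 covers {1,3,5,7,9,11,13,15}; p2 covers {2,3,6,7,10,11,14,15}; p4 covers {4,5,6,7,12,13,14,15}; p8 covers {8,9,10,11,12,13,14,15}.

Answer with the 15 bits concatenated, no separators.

Place data at non-parity positions: p1 p2 1 p4 0 1 0 p8 1 0 1 1 1 1 1
p1 (pos 1,3,5,7,9,11,13,15): XOR of data positions = 1⊕0⊕0⊕1⊕1⊕1⊕1 = 1
p2 (pos 2,3,6,7,10,11,14,15): XOR of data positions = 1⊕1⊕0⊕0⊕1⊕1⊕1 = 1
p4 (pos 4,5,6,7,12,13,14,15): XOR of data positions = 0⊕1⊕0⊕1⊕1⊕1⊕1 = 1
p8 (pos 8,9,10,11,12,13,14,15): XOR of data positions = 1⊕0⊕1⊕1⊕1⊕1⊕1 = 0
Codeword: 111101001011111

111101001011111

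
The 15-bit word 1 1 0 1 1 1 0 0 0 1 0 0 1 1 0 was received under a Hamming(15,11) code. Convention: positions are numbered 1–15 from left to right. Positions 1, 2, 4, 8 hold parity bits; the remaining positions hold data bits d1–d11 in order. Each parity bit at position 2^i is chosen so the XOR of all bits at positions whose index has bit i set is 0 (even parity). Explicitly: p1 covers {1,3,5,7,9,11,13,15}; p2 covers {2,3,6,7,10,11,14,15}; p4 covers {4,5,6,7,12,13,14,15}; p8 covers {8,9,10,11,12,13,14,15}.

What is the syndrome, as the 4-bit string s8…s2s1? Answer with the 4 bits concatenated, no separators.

1101

s1 (pos 1,3,5,7,9,11,13,15): 1⊕0⊕1⊕0⊕0⊕0⊕1⊕0 = 1
s2 (pos 2,3,6,7,10,11,14,15): 1⊕0⊕1⊕0⊕1⊕0⊕1⊕0 = 0
s4 (pos 4,5,6,7,12,13,14,15): 1⊕1⊕1⊕0⊕0⊕1⊕1⊕0 = 1
s8 (pos 8,9,10,11,12,13,14,15): 0⊕0⊕1⊕0⊕0⊕1⊕1⊕0 = 1
Syndrome s8…s1 = 1101 → error at position 13.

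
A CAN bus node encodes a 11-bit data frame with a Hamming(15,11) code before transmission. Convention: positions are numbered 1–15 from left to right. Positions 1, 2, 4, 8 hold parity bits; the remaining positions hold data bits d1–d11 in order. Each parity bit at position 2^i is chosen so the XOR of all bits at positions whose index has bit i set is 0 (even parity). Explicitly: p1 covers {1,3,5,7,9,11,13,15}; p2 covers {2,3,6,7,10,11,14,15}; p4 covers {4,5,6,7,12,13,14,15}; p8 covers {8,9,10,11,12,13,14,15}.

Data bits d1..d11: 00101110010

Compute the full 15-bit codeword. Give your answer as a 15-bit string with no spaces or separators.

000001001110010

Place data at non-parity positions: p1 p2 0 p4 0 1 0 p8 1 1 1 0 0 1 0
p1 (pos 1,3,5,7,9,11,13,15): XOR of data positions = 0⊕0⊕0⊕1⊕1⊕0⊕0 = 0
p2 (pos 2,3,6,7,10,11,14,15): XOR of data positions = 0⊕1⊕0⊕1⊕1⊕1⊕0 = 0
p4 (pos 4,5,6,7,12,13,14,15): XOR of data positions = 0⊕1⊕0⊕0⊕0⊕1⊕0 = 0
p8 (pos 8,9,10,11,12,13,14,15): XOR of data positions = 1⊕1⊕1⊕0⊕0⊕1⊕0 = 0
Codeword: 000001001110010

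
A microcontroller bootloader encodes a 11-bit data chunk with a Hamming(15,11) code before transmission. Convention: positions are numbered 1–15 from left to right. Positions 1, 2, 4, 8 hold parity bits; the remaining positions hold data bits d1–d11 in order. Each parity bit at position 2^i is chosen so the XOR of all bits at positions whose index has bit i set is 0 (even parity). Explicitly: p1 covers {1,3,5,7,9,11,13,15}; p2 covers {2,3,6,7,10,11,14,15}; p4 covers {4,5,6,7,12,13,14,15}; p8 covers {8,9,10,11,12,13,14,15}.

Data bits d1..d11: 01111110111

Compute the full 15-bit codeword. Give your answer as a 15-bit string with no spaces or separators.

000011101110111

Place data at non-parity positions: p1 p2 0 p4 1 1 1 p8 1 1 1 0 1 1 1
p1 (pos 1,3,5,7,9,11,13,15): XOR of data positions = 0⊕1⊕1⊕1⊕1⊕1⊕1 = 0
p2 (pos 2,3,6,7,10,11,14,15): XOR of data positions = 0⊕1⊕1⊕1⊕1⊕1⊕1 = 0
p4 (pos 4,5,6,7,12,13,14,15): XOR of data positions = 1⊕1⊕1⊕0⊕1⊕1⊕1 = 0
p8 (pos 8,9,10,11,12,13,14,15): XOR of data positions = 1⊕1⊕1⊕0⊕1⊕1⊕1 = 0
Codeword: 000011101110111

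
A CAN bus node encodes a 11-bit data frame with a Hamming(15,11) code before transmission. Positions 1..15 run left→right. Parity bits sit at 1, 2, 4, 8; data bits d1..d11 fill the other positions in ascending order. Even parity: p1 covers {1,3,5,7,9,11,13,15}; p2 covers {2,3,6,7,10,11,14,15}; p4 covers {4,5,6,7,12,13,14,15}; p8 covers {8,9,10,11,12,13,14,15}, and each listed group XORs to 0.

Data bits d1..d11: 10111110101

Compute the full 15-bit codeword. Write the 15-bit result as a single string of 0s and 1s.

Place data at non-parity positions: p1 p2 1 p4 0 1 1 p8 1 1 1 0 1 0 1
p1 (pos 1,3,5,7,9,11,13,15): XOR of data positions = 1⊕0⊕1⊕1⊕1⊕1⊕1 = 0
p2 (pos 2,3,6,7,10,11,14,15): XOR of data positions = 1⊕1⊕1⊕1⊕1⊕0⊕1 = 0
p4 (pos 4,5,6,7,12,13,14,15): XOR of data positions = 0⊕1⊕1⊕0⊕1⊕0⊕1 = 0
p8 (pos 8,9,10,11,12,13,14,15): XOR of data positions = 1⊕1⊕1⊕0⊕1⊕0⊕1 = 1
Codeword: 001001111110101

001001111110101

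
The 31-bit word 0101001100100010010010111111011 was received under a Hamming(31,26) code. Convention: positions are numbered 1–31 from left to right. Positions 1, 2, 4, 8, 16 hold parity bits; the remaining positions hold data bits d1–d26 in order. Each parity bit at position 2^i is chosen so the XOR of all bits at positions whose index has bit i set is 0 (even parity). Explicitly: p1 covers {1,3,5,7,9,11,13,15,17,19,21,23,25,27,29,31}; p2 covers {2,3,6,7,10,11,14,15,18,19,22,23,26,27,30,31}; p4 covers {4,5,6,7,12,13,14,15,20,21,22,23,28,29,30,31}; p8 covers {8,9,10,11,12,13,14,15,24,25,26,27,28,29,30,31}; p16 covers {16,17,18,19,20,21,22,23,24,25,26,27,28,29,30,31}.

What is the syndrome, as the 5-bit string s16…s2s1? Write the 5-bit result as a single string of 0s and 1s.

00000

s1 (pos 1,3,5,7,9,11,13,15,17,19,21,23,25,27,29,31): 0⊕0⊕0⊕1⊕0⊕1⊕0⊕1⊕0⊕0⊕1⊕1⊕1⊕1⊕0⊕1 = 0
s2 (pos 2,3,6,7,10,11,14,15,18,19,22,23,26,27,30,31): 1⊕0⊕0⊕1⊕0⊕1⊕0⊕1⊕1⊕0⊕0⊕1⊕1⊕1⊕1⊕1 = 0
s4 (pos 4,5,6,7,12,13,14,15,20,21,22,23,28,29,30,31): 1⊕0⊕0⊕1⊕0⊕0⊕0⊕1⊕0⊕1⊕0⊕1⊕1⊕0⊕1⊕1 = 0
s8 (pos 8,9,10,11,12,13,14,15,24,25,26,27,28,29,30,31): 1⊕0⊕0⊕1⊕0⊕0⊕0⊕1⊕1⊕1⊕1⊕1⊕1⊕0⊕1⊕1 = 0
s16 (pos 16,17,18,19,20,21,22,23,24,25,26,27,28,29,30,31): 0⊕0⊕1⊕0⊕0⊕1⊕0⊕1⊕1⊕1⊕1⊕1⊕1⊕0⊕1⊕1 = 0
Syndrome s16…s1 = 00000 → no error.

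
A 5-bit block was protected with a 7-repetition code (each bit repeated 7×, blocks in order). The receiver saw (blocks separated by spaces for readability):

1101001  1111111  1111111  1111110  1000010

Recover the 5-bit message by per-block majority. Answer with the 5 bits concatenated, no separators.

Block 1 (1101001): 4 ones → 1
Block 2 (1111111): 7 ones → 1
Block 3 (1111111): 7 ones → 1
Block 4 (1111110): 6 ones → 1
Block 5 (1000010): 2 ones → 0

11110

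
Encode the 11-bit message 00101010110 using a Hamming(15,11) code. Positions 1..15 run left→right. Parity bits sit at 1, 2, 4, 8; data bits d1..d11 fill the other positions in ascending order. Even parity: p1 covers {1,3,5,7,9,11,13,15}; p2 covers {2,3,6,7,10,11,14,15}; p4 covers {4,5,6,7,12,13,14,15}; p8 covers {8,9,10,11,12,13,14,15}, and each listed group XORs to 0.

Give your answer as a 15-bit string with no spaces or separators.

110101001010110

Place data at non-parity positions: p1 p2 0 p4 0 1 0 p8 1 0 1 0 1 1 0
p1 (pos 1,3,5,7,9,11,13,15): XOR of data positions = 0⊕0⊕0⊕1⊕1⊕1⊕0 = 1
p2 (pos 2,3,6,7,10,11,14,15): XOR of data positions = 0⊕1⊕0⊕0⊕1⊕1⊕0 = 1
p4 (pos 4,5,6,7,12,13,14,15): XOR of data positions = 0⊕1⊕0⊕0⊕1⊕1⊕0 = 1
p8 (pos 8,9,10,11,12,13,14,15): XOR of data positions = 1⊕0⊕1⊕0⊕1⊕1⊕0 = 0
Codeword: 110101001010110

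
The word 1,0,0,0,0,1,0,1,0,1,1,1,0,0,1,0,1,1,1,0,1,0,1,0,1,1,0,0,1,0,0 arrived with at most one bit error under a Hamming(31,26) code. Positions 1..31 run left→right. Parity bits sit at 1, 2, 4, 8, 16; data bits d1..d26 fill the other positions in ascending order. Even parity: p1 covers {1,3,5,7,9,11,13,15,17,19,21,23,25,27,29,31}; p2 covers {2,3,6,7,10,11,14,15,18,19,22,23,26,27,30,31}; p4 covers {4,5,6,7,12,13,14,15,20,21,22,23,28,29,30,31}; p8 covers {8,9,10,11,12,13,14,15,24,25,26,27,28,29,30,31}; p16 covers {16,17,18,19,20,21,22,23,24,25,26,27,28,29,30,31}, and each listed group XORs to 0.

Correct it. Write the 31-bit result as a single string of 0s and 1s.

s1 (pos 1,3,5,7,9,11,13,15,17,19,21,23,25,27,29,31): 1⊕0⊕0⊕0⊕0⊕1⊕0⊕1⊕1⊕1⊕1⊕1⊕1⊕0⊕1⊕0 = 1
s2 (pos 2,3,6,7,10,11,14,15,18,19,22,23,26,27,30,31): 0⊕0⊕1⊕0⊕1⊕1⊕0⊕1⊕1⊕1⊕0⊕1⊕1⊕0⊕0⊕0 = 0
s4 (pos 4,5,6,7,12,13,14,15,20,21,22,23,28,29,30,31): 0⊕0⊕1⊕0⊕1⊕0⊕0⊕1⊕0⊕1⊕0⊕1⊕0⊕1⊕0⊕0 = 0
s8 (pos 8,9,10,11,12,13,14,15,24,25,26,27,28,29,30,31): 1⊕0⊕1⊕1⊕1⊕0⊕0⊕1⊕0⊕1⊕1⊕0⊕0⊕1⊕0⊕0 = 0
s16 (pos 16,17,18,19,20,21,22,23,24,25,26,27,28,29,30,31): 0⊕1⊕1⊕1⊕0⊕1⊕0⊕1⊕0⊕1⊕1⊕0⊕0⊕1⊕0⊕0 = 0
Syndrome s16…s1 = 00001 → error at position 1.
Flip position 1: 1000010101110010111010101100100 → 0000010101110010111010101100100

0000010101110010111010101100100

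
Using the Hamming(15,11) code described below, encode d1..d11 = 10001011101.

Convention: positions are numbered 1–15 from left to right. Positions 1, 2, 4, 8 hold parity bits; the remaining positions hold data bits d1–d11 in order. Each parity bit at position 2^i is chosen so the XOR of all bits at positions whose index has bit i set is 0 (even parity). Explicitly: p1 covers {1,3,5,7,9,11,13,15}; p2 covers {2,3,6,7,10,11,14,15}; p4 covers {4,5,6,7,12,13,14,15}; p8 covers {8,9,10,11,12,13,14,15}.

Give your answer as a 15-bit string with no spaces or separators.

Place data at non-parity positions: p1 p2 1 p4 0 0 0 p8 1 0 1 1 1 0 1
p1 (pos 1,3,5,7,9,11,13,15): XOR of data positions = 1⊕0⊕0⊕1⊕1⊕1⊕1 = 1
p2 (pos 2,3,6,7,10,11,14,15): XOR of data positions = 1⊕0⊕0⊕0⊕1⊕0⊕1 = 1
p4 (pos 4,5,6,7,12,13,14,15): XOR of data positions = 0⊕0⊕0⊕1⊕1⊕0⊕1 = 1
p8 (pos 8,9,10,11,12,13,14,15): XOR of data positions = 1⊕0⊕1⊕1⊕1⊕0⊕1 = 1
Codeword: 111100011011101

111100011011101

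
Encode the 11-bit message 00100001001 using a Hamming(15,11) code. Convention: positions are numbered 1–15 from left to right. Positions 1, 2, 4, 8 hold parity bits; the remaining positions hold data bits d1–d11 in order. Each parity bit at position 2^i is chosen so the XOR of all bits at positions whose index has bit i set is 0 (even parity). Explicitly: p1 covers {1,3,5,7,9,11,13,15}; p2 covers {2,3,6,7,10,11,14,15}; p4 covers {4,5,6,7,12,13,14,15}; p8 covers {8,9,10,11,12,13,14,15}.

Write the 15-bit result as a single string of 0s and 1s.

100101000001001

Place data at non-parity positions: p1 p2 0 p4 0 1 0 p8 0 0 0 1 0 0 1
p1 (pos 1,3,5,7,9,11,13,15): XOR of data positions = 0⊕0⊕0⊕0⊕0⊕0⊕1 = 1
p2 (pos 2,3,6,7,10,11,14,15): XOR of data positions = 0⊕1⊕0⊕0⊕0⊕0⊕1 = 0
p4 (pos 4,5,6,7,12,13,14,15): XOR of data positions = 0⊕1⊕0⊕1⊕0⊕0⊕1 = 1
p8 (pos 8,9,10,11,12,13,14,15): XOR of data positions = 0⊕0⊕0⊕1⊕0⊕0⊕1 = 0
Codeword: 100101000001001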